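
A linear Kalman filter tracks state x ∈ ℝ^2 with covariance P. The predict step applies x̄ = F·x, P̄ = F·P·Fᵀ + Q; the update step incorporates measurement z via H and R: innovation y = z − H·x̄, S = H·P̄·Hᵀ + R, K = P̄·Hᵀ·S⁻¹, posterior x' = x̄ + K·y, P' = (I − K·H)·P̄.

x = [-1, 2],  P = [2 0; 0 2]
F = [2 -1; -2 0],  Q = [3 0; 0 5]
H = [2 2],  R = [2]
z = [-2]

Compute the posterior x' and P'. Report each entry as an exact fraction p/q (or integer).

x' = [-74/21, 52/21]
P' = [223/21 -218/21; -218/21 223/21]

x̄ = F·x = [-4, 2]
P̄ = F·P·Fᵀ + Q = [13 -8; -8 13]
y = z − H·x̄ = [2]
S = H·P̄·Hᵀ + R = [42]
K = P̄·Hᵀ·S⁻¹ = [5/21; 5/21]
x' = x̄ + K·y = [-74/21, 52/21]
P' = (I − K·H)·P̄ = [223/21 -218/21; -218/21 223/21]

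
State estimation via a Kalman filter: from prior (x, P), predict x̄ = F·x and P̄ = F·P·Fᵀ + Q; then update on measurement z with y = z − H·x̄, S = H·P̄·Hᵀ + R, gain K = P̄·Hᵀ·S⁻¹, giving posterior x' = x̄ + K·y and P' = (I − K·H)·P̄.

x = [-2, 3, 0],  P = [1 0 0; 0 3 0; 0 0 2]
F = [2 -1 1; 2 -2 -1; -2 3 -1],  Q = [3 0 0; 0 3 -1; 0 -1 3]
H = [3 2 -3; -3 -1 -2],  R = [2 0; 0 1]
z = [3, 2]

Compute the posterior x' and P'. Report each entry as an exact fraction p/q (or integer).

x̄ = F·x = [-7, -10, 13]
P̄ = F·P·Fᵀ + Q = [12 8 -15; 8 21 -21; -15 -21 36]
y = z − H·x̄ = [83, -3]
S = H·P̄·Hᵀ + R = [1136 -30; -30 58]
K = P̄·Hᵀ·S⁻¹ = [2603/32494 -6497/32494; 24/211 3/422; -5745/32494 -6333/32494]
x' = x̄ + K·y = [4041/16247, -245/422, -17707/16247]
P' = (I − K·H)·P̄ = [46479/32494 -619/211 -18807/32494; -619/211 2679/422 258/211; -18807/32494 258/211 11511/32494]

x' = [4041/16247, -245/422, -17707/16247]
P' = [46479/32494 -619/211 -18807/32494; -619/211 2679/422 258/211; -18807/32494 258/211 11511/32494]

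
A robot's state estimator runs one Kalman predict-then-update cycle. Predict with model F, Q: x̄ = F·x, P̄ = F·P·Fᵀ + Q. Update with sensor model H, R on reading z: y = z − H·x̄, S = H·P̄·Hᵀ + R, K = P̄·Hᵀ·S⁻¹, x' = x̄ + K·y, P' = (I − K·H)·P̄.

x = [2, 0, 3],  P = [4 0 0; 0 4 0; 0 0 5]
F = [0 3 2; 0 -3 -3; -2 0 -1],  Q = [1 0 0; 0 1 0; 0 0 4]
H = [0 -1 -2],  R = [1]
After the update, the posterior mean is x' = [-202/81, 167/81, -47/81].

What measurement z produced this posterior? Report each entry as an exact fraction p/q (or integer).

x̄ = F·x = [6, -9, -7]
P̄ = F·P·Fᵀ + Q = [57 -66 -10; -66 82 15; -10 15 25]
S = H·P̄·Hᵀ + R = [243]
K = P̄·Hᵀ·S⁻¹ = [86/243; -112/243; -65/243]
x' − x̄ = [-688/81, 896/81, 520/81] = K·y
y = (KᵀK)⁻¹·Kᵀ·(x' − x̄) = [-24]
z = y + H·x̄ = [-24] + [23] = [-1]

z = [-1]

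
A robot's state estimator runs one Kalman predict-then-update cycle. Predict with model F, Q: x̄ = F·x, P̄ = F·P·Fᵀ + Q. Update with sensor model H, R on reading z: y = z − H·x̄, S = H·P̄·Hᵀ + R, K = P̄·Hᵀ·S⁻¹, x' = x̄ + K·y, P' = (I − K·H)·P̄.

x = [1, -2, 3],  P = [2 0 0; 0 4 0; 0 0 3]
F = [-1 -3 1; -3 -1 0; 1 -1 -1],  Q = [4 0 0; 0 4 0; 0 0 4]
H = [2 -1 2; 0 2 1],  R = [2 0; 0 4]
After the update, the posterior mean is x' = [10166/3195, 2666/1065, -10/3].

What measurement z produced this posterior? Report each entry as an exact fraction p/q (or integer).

x̄ = F·x = [8, -1, 0]
P̄ = F·P·Fᵀ + Q = [45 18 7; 18 26 -2; 7 -2 13]
S = H·P̄·Hᵀ + R = [252 54; 54 113]
K = P̄·Hᵀ·S⁻¹ = [1849/6390 86/355; -337/4260 341/710; 1/6 0]
x' − x̄ = [-15394/3195, 3731/1065, -10/3] = K·y
y = (KᵀK)⁻¹·Kᵀ·(x' − x̄) = [-20, 4]
z = y + H·x̄ = [-20, 4] + [17, -2] = [-3, 2]

z = [-3, 2]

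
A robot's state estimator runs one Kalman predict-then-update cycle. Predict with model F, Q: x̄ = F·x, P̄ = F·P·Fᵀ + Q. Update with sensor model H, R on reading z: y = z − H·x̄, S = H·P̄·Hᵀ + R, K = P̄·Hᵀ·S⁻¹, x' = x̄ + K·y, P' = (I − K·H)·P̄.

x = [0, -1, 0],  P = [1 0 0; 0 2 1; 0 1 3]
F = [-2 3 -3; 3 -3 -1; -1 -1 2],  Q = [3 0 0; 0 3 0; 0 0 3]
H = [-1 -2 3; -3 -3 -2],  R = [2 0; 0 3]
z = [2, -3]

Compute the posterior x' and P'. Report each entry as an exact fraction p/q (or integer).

x' = [-68707/23254, 66853/23254, 36867/23254]
P' = [600323/23254 -252851/11627 -137631/23254; -252851/11627 430743/23254 58341/11627; -137631/23254 58341/11627 35535/23254]

x̄ = F·x = [-3, 3, 1]
P̄ = F·P·Fᵀ + Q = [34 -9 -13; -9 39 -8; -13 -8 14]
y = z − H·x̄ = [2, -1]
S = H·P̄·Hᵀ + R = [456 302; 302 302]
K = P̄·Hᵀ·S⁻¹ = [-3/77 -2867/23254; -19/154 -2829/23254; 18/77 -2741/23254]
x' = x̄ + K·y = [-68707/23254, 66853/23254, 36867/23254]
P' = (I − K·H)·P̄ = [600323/23254 -252851/11627 -137631/23254; -252851/11627 430743/23254 58341/11627; -137631/23254 58341/11627 35535/23254]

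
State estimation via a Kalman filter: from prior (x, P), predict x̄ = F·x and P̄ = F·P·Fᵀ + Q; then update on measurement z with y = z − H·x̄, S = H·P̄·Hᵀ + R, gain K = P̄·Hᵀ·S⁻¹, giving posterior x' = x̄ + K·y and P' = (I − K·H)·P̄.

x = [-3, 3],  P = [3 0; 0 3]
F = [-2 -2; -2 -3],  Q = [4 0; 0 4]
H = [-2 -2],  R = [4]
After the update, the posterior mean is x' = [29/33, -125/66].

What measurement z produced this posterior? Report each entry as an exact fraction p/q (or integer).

z = [2]

x̄ = F·x = [0, -3]
P̄ = F·P·Fᵀ + Q = [28 30; 30 43]
S = H·P̄·Hᵀ + R = [528]
K = P̄·Hᵀ·S⁻¹ = [-29/132; -73/264]
x' − x̄ = [29/33, 73/66] = K·y
y = (KᵀK)⁻¹·Kᵀ·(x' − x̄) = [-4]
z = y + H·x̄ = [-4] + [6] = [2]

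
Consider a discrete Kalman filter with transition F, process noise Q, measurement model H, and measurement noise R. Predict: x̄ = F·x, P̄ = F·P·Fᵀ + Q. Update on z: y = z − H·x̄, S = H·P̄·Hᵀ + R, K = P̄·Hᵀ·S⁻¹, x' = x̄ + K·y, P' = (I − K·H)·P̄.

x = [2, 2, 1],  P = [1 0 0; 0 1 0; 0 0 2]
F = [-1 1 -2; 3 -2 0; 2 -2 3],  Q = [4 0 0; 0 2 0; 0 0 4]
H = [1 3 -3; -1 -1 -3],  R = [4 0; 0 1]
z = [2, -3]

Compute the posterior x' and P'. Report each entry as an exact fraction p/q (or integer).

x' = [-37523/49245, 34/21, 7079/9849]
P' = [285241/49245 -59/21 -10060/9849; -59/21 5/3 10/21; -10060/9849 10/21 2654/9849]

x̄ = F·x = [-2, 2, 3]
P̄ = F·P·Fᵀ + Q = [14 -5 -16; -5 15 10; -16 10 30]
y = z − H·x̄ = [7, 6]
S = H·P̄·Hᵀ + R = [309 171; 171 254]
K = P̄·Hᵀ·S⁻¹ = [5269/49245 1338/16415; 4/21 -2/7; -988/9849 -864/3283]
x' = x̄ + K·y = [-37523/49245, 34/21, 7079/9849]
P' = (I − K·H)·P̄ = [285241/49245 -59/21 -10060/9849; -59/21 5/3 10/21; -10060/9849 10/21 2654/9849]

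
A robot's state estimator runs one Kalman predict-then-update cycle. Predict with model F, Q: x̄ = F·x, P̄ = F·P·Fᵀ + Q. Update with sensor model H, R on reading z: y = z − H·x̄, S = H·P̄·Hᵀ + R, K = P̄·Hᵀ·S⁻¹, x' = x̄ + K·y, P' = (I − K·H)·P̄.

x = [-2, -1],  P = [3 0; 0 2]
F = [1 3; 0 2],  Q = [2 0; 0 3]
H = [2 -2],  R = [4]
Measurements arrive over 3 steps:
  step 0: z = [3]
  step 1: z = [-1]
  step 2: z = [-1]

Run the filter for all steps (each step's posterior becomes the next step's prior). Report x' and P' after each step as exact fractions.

step 0: x̄ = F·x = [-5, -2]
step 0: P̄ = F·P·Fᵀ + Q = [23 12; 12 11]
step 0: y = z − H·x̄ = [9]
step 0: S = H·P̄·Hᵀ + R = [44]
step 0: K = P̄·Hᵀ·S⁻¹ = [1/2; 1/22]
step 0: x' = x̄ + K·y = [-1/2, -35/22]
step 0: P' = (I − K·H)·P̄ = [12 11; 11 120/11]
step 1: x̄ = F·x = [-58/11, -35/11]
step 1: P̄ = F·P·Fᵀ + Q = [1960/11 962/11; 962/11 513/11]
step 1: y = z − H·x̄ = [35/11]
step 1: S = H·P̄·Hᵀ + R = [2240/11]
step 1: K = P̄·Hᵀ·S⁻¹ = [499/560; 449/1120]
step 1: x' = x̄ + K·y = [-39/16, -61/32]
step 1: P' = (I − K·H)·P̄ = [2309/140 4119/280; 4119/280 7789/560]
step 2: x̄ = F·x = [-261/32, -61/16]
step 2: P̄ = F·P·Fᵀ + Q = [3711/16 903/8; 903/8 8209/140]
step 2: y = z − H·x̄ = [123/16]
step 2: S = H·P̄·Hᵀ + R = [36861/140]
step 2: K = P̄·Hᵀ·S⁻¹ = [22225/24574; 15187/36861]
step 2: x' = x̄ + K·y = [-29577/24574, -15855/24574]
step 2: P' = (I − K·H)·P̄ = [203652/12287 181427/12287; 181427/12287 513907/36861]

step 0: x' = [-1/2, -35/22], P' = [12 11; 11 120/11]
step 1: x' = [-39/16, -61/32], P' = [2309/140 4119/280; 4119/280 7789/560]
step 2: x' = [-29577/24574, -15855/24574], P' = [203652/12287 181427/12287; 181427/12287 513907/36861]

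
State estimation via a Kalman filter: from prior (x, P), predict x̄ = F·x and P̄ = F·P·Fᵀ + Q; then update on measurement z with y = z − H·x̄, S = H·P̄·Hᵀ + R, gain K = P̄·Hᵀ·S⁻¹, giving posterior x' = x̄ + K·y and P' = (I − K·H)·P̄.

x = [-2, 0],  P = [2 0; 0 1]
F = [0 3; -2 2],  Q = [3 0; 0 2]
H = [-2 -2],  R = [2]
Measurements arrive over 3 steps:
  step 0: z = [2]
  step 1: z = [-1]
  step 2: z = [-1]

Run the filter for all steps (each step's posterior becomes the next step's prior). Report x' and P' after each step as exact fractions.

step 0: x' = [-180/77, 108/77], P' = [276/77 -258/77; -258/77 278/77]
step 1: x' = [-18351/27275, 1314/1091], P' = [48849/27275 -1716/1091; -1716/1091 2022/1091]
step 2: x' = [2754573/4934317, -100100/4934317], P' = [8788827/4934317 -7691352/4934317; -7691352/4934317 9047398/4934317]

step 0: x̄ = F·x = [0, 4]
step 0: P̄ = F·P·Fᵀ + Q = [12 6; 6 14]
step 0: y = z − H·x̄ = [10]
step 0: S = H·P̄·Hᵀ + R = [154]
step 0: K = P̄·Hᵀ·S⁻¹ = [-18/77; -20/77]
step 0: x' = x̄ + K·y = [-180/77, 108/77]
step 0: P' = (I − K·H)·P̄ = [276/77 -258/77; -258/77 278/77]
step 1: x̄ = F·x = [324/77, 576/77]
step 1: P̄ = F·P·Fᵀ + Q = [2733/77 3216/77; 3216/77 4434/77]
step 1: y = z − H·x̄ = [1723/77]
step 1: S = H·P̄·Hᵀ + R = [54550/77]
step 1: K = P̄·Hᵀ·S⁻¹ = [-5949/27275; -306/1091]
step 1: x' = x̄ + K·y = [-18351/27275, 1314/1091]
step 1: P' = (I − K·H)·P̄ = [48849/27275 -1716/1091; -1716/1091 2022/1091]
step 2: x̄ = F·x = [3942/1091, 102402/27275]
step 2: P̄ = F·P·Fᵀ + Q = [21471/1091 22428/1091; 22428/1091 795346/27275]
step 2: y = z − H·x̄ = [374629/27275]
step 2: S = H·P̄·Hᵀ + R = [9868634/27275]
step 2: K = P̄·Hᵀ·S⁻¹ = [-1097475/4934317; -1356046/4934317]
step 2: x' = x̄ + K·y = [2754573/4934317, -100100/4934317]
step 2: P' = (I − K·H)·P̄ = [8788827/4934317 -7691352/4934317; -7691352/4934317 9047398/4934317]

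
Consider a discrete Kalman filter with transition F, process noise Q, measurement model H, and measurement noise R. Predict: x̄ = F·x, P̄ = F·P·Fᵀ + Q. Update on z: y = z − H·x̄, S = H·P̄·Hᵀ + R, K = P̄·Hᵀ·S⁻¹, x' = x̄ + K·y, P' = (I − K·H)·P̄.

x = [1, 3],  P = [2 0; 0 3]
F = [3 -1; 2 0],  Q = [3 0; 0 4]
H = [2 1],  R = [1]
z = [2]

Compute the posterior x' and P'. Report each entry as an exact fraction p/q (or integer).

x' = [0, 2]
P' = [168/157 -276/157; -276/157 588/157]

x̄ = F·x = [0, 2]
P̄ = F·P·Fᵀ + Q = [24 12; 12 12]
y = z − H·x̄ = [0]
S = H·P̄·Hᵀ + R = [157]
K = P̄·Hᵀ·S⁻¹ = [60/157; 36/157]
x' = x̄ + K·y = [0, 2]
P' = (I − K·H)·P̄ = [168/157 -276/157; -276/157 588/157]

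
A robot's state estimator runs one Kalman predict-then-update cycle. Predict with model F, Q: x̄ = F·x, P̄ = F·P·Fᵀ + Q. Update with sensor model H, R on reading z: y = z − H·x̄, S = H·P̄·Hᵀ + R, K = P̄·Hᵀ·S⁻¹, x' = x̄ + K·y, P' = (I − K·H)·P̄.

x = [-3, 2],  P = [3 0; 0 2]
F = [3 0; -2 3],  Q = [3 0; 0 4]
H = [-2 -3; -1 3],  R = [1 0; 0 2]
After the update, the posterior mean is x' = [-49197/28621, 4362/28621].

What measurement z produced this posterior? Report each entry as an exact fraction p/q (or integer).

x̄ = F·x = [-9, 12]
P̄ = F·P·Fᵀ + Q = [30 -18; -18 34]
S = H·P̄·Hᵀ + R = [211 -192; -192 446]
K = P̄·Hᵀ·S⁻¹ = [-9402/28621 -9438/28621; -3198/28621 6324/28621]
x' − x̄ = [208392/28621, -339090/28621] = K·y
y = (KᵀK)⁻¹·Kᵀ·(x' − x̄) = [21, -43]
z = y + H·x̄ = [21, -43] + [-18, 45] = [3, 2]

z = [3, 2]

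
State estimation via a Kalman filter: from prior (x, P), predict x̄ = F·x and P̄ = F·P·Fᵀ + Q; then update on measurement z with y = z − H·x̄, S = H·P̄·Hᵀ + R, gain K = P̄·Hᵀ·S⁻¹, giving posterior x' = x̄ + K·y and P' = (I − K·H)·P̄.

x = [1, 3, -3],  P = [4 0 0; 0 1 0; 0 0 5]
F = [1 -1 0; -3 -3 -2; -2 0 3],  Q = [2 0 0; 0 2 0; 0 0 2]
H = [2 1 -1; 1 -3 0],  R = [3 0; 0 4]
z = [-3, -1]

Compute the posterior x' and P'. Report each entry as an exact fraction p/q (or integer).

x' = [-183129/44894, -48399/44894, -287859/44894]
P' = [46473/22447 12917/22447 95474/22447; 12917/22447 13349/22447 35568/22447; 95474/22447 35568/22447 267961/22447]

x̄ = F·x = [-2, -6, -11]
P̄ = F·P·Fᵀ + Q = [7 -9 -8; -9 67 -6; -8 -6 63]
y = z − H·x̄ = [-4, -17]
S = H·P̄·Hᵀ + R = [169 -152; -152 668]
K = P̄·Hᵀ·S⁻¹ = [3463/22447 3861/44894; 1205/22447 -13565/44894; -13815/22447 -5615/44894]
x' = x̄ + K·y = [-183129/44894, -48399/44894, -287859/44894]
P' = (I − K·H)·P̄ = [46473/22447 12917/22447 95474/22447; 12917/22447 13349/22447 35568/22447; 95474/22447 35568/22447 267961/22447]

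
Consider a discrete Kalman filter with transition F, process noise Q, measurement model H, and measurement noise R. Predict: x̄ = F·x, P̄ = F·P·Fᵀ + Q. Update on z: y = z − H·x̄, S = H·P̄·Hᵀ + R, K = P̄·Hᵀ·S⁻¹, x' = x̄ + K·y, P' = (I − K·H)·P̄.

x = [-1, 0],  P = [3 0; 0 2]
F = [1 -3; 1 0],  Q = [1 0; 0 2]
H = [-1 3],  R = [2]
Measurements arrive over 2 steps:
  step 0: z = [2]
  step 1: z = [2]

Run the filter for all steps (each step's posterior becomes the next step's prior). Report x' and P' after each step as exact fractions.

step 0: x' = [-103/51, -1/17], P' = [953/51 103/17; 103/17 37/17]
step 1: x' = [-18117/9590, 143/9590], P' = [27919/9590 9259/9590; 9259/9590 5179/9590]

step 0: x̄ = F·x = [-1, -1]
step 0: P̄ = F·P·Fᵀ + Q = [22 3; 3 5]
step 0: y = z − H·x̄ = [4]
step 0: S = H·P̄·Hᵀ + R = [51]
step 0: K = P̄·Hᵀ·S⁻¹ = [-13/51; 4/17]
step 0: x' = x̄ + K·y = [-103/51, -1/17]
step 0: P' = (I − K·H)·P̄ = [953/51 103/17; 103/17 37/17]
step 1: x̄ = F·x = [-94/51, -103/51]
step 1: P̄ = F·P·Fᵀ + Q = [149/51 26/51; 26/51 1055/51]
step 1: y = z − H·x̄ = [317/51]
step 1: S = H·P̄·Hᵀ + R = [9590/51]
step 1: K = P̄·Hᵀ·S⁻¹ = [-71/9590; 3139/9590]
step 1: x' = x̄ + K·y = [-18117/9590, 143/9590]
step 1: P' = (I − K·H)·P̄ = [27919/9590 9259/9590; 9259/9590 5179/9590]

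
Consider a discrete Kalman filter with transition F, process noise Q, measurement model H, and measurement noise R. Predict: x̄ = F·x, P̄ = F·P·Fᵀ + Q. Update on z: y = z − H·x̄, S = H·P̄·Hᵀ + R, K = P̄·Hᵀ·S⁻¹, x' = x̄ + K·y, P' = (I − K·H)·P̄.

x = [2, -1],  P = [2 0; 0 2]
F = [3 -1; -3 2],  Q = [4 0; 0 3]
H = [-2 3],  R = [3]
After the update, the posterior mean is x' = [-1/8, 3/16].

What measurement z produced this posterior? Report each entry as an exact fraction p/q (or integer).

z = [1]

x̄ = F·x = [7, -8]
P̄ = F·P·Fᵀ + Q = [24 -22; -22 29]
S = H·P̄·Hᵀ + R = [624]
K = P̄·Hᵀ·S⁻¹ = [-19/104; 131/624]
x' − x̄ = [-57/8, 131/16] = K·y
y = (KᵀK)⁻¹·Kᵀ·(x' − x̄) = [39]
z = y + H·x̄ = [39] + [-38] = [1]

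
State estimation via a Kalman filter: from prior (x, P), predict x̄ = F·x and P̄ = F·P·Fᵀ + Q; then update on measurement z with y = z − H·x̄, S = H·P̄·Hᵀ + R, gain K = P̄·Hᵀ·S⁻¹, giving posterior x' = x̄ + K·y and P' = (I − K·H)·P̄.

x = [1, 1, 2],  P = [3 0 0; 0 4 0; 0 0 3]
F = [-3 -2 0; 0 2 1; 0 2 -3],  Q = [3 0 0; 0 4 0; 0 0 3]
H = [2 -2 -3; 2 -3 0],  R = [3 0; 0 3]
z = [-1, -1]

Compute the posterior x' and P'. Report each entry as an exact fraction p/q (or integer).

x̄ = F·x = [-5, 4, -4]
P̄ = F·P·Fᵀ + Q = [46 -16 -16; -16 23 7; -16 7 46]
y = z − H·x̄ = [5, 21]
S = H·P̄·Hᵀ + R = [1097 641; 641 586]
K = P̄·Hᵀ·S⁻¹ = [11052/231961 43328/231961; 6727/231961 -47338/231961; -73851/231961 59803/231961]
x' = x̄ + K·y = [-194657/231961, -32619/231961, -41236/231961]
P' = (I − K·H)·P̄ = [2703342/231961 1758900/231961 618576/231961; 1758900/231961 1219938/231961 352581/231961; 618576/231961 352581/231961 251181/231961]

x' = [-194657/231961, -32619/231961, -41236/231961]
P' = [2703342/231961 1758900/231961 618576/231961; 1758900/231961 1219938/231961 352581/231961; 618576/231961 352581/231961 251181/231961]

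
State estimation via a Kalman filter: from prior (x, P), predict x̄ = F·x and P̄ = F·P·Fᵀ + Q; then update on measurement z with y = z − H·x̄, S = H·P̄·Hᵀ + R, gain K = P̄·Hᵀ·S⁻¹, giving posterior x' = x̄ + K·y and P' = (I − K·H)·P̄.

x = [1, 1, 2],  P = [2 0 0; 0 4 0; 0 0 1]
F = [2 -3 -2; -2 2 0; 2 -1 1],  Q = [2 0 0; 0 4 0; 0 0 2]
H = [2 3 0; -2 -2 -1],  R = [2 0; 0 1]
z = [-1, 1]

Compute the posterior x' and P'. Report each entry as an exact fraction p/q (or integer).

x̄ = F·x = [-5, 0, 3]
P̄ = F·P·Fᵀ + Q = [50 -32 18; -32 28 -16; 18 -16 15]
y = z − H·x̄ = [9, -6]
S = H·P̄·Hᵀ + R = [70 -36; -36 80]
K = P̄·Hᵀ·S⁻¹ = [-203/538 -909/1076; 154/269 150/269; -411/1076 -881/2152]
x' = x̄ + K·y = [-895/269, 486/269, 543/269]
P' = (I − K·H)·P̄ = [3169/538 -1124/269 -2775/1076; -1124/269 852/269 394/269; -2775/1076 394/269 5677/2152]

x' = [-895/269, 486/269, 543/269]
P' = [3169/538 -1124/269 -2775/1076; -1124/269 852/269 394/269; -2775/1076 394/269 5677/2152]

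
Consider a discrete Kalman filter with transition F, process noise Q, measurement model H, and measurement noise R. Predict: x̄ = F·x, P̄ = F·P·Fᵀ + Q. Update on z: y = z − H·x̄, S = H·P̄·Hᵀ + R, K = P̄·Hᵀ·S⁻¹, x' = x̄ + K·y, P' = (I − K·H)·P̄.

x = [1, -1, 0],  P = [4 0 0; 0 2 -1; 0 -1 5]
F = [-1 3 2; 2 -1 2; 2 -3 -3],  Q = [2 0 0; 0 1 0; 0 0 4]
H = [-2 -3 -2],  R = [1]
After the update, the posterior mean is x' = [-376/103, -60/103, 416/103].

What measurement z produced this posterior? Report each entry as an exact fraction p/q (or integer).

z = [1]

x̄ = F·x = [-4, 3, 5]
P̄ = F·P·Fᵀ + Q = [32 2 -41; 2 43 -5; -41 -5 65]
S = H·P̄·Hᵀ + R = [412]
K = P̄·Hᵀ·S⁻¹ = [3/103; -123/412; -33/412]
x' − x̄ = [36/103, -369/103, -99/103] = K·y
y = (KᵀK)⁻¹·Kᵀ·(x' − x̄) = [12]
z = y + H·x̄ = [12] + [-11] = [1]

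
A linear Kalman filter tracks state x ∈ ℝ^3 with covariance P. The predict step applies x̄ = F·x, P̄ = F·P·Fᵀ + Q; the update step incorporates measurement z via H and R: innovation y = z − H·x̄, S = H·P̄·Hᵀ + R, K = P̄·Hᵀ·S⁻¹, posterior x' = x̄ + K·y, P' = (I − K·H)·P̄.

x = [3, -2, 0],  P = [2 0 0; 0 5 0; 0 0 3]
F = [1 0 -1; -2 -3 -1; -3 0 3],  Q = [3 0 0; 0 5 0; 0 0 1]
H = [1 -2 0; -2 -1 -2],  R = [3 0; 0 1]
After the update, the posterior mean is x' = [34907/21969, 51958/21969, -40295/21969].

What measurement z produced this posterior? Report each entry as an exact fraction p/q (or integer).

x̄ = F·x = [3, 0, -9]
P̄ = F·P·Fᵀ + Q = [8 -1 -15; -1 61 3; -15 3 46]
S = H·P̄·Hᵀ + R = [259 145; 145 166]
K = P̄·Hᵀ·S⁻¹ = [-515/21969 2435/21969; -10993/21969 1000/21969; 5939/21969 -13790/21969]
x' − x̄ = [-31000/21969, 51958/21969, 157426/21969] = K·y
y = (KᵀK)⁻¹·Kᵀ·(x' − x̄) = [-6, -14]
z = y + H·x̄ = [-6, -14] + [3, 12] = [-3, -2]

z = [-3, -2]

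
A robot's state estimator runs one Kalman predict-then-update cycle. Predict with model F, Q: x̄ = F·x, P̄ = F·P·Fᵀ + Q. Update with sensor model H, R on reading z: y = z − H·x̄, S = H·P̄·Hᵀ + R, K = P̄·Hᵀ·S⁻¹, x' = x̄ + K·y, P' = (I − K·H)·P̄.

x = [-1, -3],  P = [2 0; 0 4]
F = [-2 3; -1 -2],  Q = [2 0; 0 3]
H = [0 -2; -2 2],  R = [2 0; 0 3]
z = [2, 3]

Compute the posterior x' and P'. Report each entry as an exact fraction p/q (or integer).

x' = [-3653/1695, -1229/1695]
P' = [5798/5085 2204/5085; 2204/5085 2327/5085]

x̄ = F·x = [-7, 7]
P̄ = F·P·Fᵀ + Q = [46 -20; -20 21]
y = z − H·x̄ = [16, -25]
S = H·P̄·Hᵀ + R = [86 -164; -164 431]
K = P̄·Hᵀ·S⁻¹ = [-2204/5085 -2396/5085; -2327/5085 82/5085]
x' = x̄ + K·y = [-3653/1695, -1229/1695]
P' = (I − K·H)·P̄ = [5798/5085 2204/5085; 2204/5085 2327/5085]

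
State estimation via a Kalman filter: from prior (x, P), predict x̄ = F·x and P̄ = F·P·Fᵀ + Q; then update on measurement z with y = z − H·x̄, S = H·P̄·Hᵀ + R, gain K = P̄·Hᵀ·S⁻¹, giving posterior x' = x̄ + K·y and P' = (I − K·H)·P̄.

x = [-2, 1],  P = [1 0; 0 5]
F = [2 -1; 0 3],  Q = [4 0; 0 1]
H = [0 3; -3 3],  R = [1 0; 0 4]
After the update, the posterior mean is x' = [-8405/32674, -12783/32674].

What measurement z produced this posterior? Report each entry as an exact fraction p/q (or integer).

z = [-1, -1]

x̄ = F·x = [-5, 3]
P̄ = F·P·Fᵀ + Q = [13 -15; -15 46]
S = H·P̄·Hᵀ + R = [415 549; 549 805]
K = P̄·Hᵀ·S⁻¹ = [9891/32674 -10155/32674; 10623/32674 183/32674]
x' − x̄ = [154965/32674, -110805/32674] = K·y
y = (KᵀK)⁻¹·Kᵀ·(x' − x̄) = [-10, -25]
z = y + H·x̄ = [-10, -25] + [9, 24] = [-1, -1]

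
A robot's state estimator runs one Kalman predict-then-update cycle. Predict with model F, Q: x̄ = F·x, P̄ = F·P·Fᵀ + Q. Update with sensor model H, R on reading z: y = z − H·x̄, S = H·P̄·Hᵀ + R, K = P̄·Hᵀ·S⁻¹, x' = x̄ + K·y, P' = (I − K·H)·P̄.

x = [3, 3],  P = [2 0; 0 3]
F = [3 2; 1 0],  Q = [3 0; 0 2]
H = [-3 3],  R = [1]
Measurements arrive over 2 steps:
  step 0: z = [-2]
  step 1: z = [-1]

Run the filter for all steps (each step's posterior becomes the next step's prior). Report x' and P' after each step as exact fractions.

step 0: x̄ = F·x = [15, 3]
step 0: P̄ = F·P·Fᵀ + Q = [33 6; 6 4]
step 0: y = z − H·x̄ = [34]
step 0: S = H·P̄·Hᵀ + R = [226]
step 0: K = P̄·Hᵀ·S⁻¹ = [-81/226; -3/113]
step 0: x' = x̄ + K·y = [318/113, 237/113]
step 0: P' = (I − K·H)·P̄ = [897/226 435/113; 435/113 434/113]
step 1: x̄ = F·x = [1428/113, 318/113]
step 1: P̄ = F·P·Fᵀ + Q = [22663/226 4431/226; 4431/226 1349/226]
step 1: y = z − H·x̄ = [3217/113]
step 1: S = H·P̄·Hᵀ + R = [68288/113]
step 1: K = P̄·Hᵀ·S⁻¹ = [-6837/17072; -4623/68288]
step 1: x' = x̄ + K·y = [21099/17072, 60561/68288]
step 1: P' = (I − K·H)·P̄ = [14321/4268 55005/17072; 55005/17072 218479/68288]

step 0: x' = [318/113, 237/113], P' = [897/226 435/113; 435/113 434/113]
step 1: x' = [21099/17072, 60561/68288], P' = [14321/4268 55005/17072; 55005/17072 218479/68288]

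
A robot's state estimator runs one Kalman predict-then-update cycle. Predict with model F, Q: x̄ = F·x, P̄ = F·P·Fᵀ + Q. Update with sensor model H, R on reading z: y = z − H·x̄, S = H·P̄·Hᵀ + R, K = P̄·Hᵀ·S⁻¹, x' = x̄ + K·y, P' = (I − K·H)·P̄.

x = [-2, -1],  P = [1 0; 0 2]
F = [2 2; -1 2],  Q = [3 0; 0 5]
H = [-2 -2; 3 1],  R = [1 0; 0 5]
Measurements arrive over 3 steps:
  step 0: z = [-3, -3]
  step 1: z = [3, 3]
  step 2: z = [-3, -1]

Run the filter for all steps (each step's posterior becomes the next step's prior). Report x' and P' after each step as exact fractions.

step 0: x̄ = F·x = [-6, 0]
step 0: P̄ = F·P·Fᵀ + Q = [15 6; 6 14]
step 0: y = z − H·x̄ = [-15, 15]
step 0: S = H·P̄·Hᵀ + R = [165 -166; -166 190]
step 0: K = P̄·Hᵀ·S⁻¹ = [243/1897 1443/3794; -1144/1897 -680/1897]
step 0: x' = x̄ + K·y = [-8409/3794, 6960/1897]
step 0: P' = (I − K·H)·P̄ = [3729/3794 -1986/1897; -1986/1897 2558/1897]
step 1: x̄ = F·x = [5511/1897, 36249/3794]
step 1: P̄ = F·P·Fᵀ + Q = [7493/1897 2531/1897; 2531/1897 59051/3794]
step 1: y = z − H·x̄ = [7566/271, -57933/3794]
step 1: S = H·P̄·Hᵀ + R = [24317/271 -17751/271; -17751/271 243267/3794]
step 1: K = P̄·Hᵀ·S⁻¹ = [235164/1850125 1861964/5550375; -1119682/1850125 -1737707/5550375]
step 1: x' = x̄ + K·y = [2463153/1850125, -4738839/1850125]
step 1: P' = (I − K·H)·P̄ = [4831283/5550375 -5184029/5550375; -5184029/5550375 6863552/5550375]
step 2: x̄ = F·x = [-4551372/1850125, -11940831/1850125]
step 2: P̄ = F·P·Fᵀ + Q = [7319411/1850125 2474528/1850125; 2474528/1850125 26924494/1850125]
step 2: y = z − H·x̄ = [-38534781/1850125, 579142/45125]
step 2: S = H·P̄·Hᵀ + R = [158621969/1850125 -2867358/45125; -2867358/45125 2851146/45125]
step 2: K = P̄·Hᵀ·S⁻¹ = [52482263/425348013 850098697/2552088078; -255414854/425348013 -395658929/1276044039]
step 2: x' = x̄ + K·y = [-963290330/1276044039, 2645869511/1276044039]
step 2: P' = (I − K·H)·P̄ = [2203970137/2552088078 -1180708463/1276044039; -1180708463/1276044039 1563830744/1276044039]

step 0: x' = [-8409/3794, 6960/1897], P' = [3729/3794 -1986/1897; -1986/1897 2558/1897]
step 1: x' = [2463153/1850125, -4738839/1850125], P' = [4831283/5550375 -5184029/5550375; -5184029/5550375 6863552/5550375]
step 2: x' = [-963290330/1276044039, 2645869511/1276044039], P' = [2203970137/2552088078 -1180708463/1276044039; -1180708463/1276044039 1563830744/1276044039]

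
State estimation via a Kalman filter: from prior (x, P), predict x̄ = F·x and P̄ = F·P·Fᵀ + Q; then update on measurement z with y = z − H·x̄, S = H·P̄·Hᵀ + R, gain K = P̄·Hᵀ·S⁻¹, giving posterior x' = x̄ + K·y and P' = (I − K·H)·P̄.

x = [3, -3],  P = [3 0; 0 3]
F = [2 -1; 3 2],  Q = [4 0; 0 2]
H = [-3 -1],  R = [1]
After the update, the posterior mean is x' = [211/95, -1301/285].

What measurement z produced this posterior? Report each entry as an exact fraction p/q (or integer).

x̄ = F·x = [9, 3]
P̄ = F·P·Fᵀ + Q = [19 12; 12 41]
S = H·P̄·Hᵀ + R = [285]
K = P̄·Hᵀ·S⁻¹ = [-23/95; -77/285]
x' − x̄ = [-644/95, -2156/285] = K·y
y = (KᵀK)⁻¹·Kᵀ·(x' − x̄) = [28]
z = y + H·x̄ = [28] + [-30] = [-2]

z = [-2]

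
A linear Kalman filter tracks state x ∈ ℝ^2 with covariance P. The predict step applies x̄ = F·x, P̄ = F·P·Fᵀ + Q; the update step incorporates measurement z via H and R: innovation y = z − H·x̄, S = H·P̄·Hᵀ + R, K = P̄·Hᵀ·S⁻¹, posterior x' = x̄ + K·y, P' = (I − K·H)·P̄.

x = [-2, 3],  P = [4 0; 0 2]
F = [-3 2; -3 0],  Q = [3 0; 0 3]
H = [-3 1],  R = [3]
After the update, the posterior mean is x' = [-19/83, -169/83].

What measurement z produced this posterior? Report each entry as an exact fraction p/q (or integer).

x̄ = F·x = [12, 6]
P̄ = F·P·Fᵀ + Q = [47 36; 36 39]
S = H·P̄·Hᵀ + R = [249]
K = P̄·Hᵀ·S⁻¹ = [-35/83; -23/83]
x' − x̄ = [-1015/83, -667/83] = K·y
y = (KᵀK)⁻¹·Kᵀ·(x' − x̄) = [29]
z = y + H·x̄ = [29] + [-30] = [-1]

z = [-1]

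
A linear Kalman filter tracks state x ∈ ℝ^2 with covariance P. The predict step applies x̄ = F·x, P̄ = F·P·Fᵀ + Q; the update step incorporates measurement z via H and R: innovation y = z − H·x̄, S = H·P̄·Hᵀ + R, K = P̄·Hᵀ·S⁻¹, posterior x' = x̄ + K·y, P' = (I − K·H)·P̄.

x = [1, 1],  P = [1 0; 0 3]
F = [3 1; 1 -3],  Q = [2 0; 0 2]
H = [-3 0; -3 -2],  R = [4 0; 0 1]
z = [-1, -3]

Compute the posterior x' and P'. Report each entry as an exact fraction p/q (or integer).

x̄ = F·x = [4, -2]
P̄ = F·P·Fᵀ + Q = [14 -6; -6 30]
y = z − H·x̄ = [11, 5]
S = H·P̄·Hᵀ + R = [130 90; 90 175]
K = P̄·Hᵀ·S⁻¹ = [-93/293 -12/1465; 693/1465 -708/1465]
x' = x̄ + K·y = [137/293, 1153/1465]
P' = (I − K·H)·P̄ = [124/293 -924/1465; -924/1465 348/293]

x' = [137/293, 1153/1465]
P' = [124/293 -924/1465; -924/1465 348/293]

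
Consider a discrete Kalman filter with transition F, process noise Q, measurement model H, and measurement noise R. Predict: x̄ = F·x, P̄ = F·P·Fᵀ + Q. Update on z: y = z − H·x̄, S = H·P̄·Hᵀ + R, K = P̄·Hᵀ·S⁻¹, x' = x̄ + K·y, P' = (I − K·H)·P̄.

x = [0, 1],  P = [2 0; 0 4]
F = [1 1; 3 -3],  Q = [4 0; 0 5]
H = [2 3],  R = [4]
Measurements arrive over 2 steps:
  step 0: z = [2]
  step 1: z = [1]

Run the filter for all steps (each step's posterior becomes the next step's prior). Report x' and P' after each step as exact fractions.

step 0: x̄ = F·x = [1, -3]
step 0: P̄ = F·P·Fᵀ + Q = [10 -6; -6 59]
step 0: y = z − H·x̄ = [9]
step 0: S = H·P̄·Hᵀ + R = [503]
step 0: K = P̄·Hᵀ·S⁻¹ = [2/503; 165/503]
step 0: x' = x̄ + K·y = [521/503, -24/503]
step 0: P' = (I − K·H)·P̄ = [5026/503 -3348/503; -3348/503 2452/503]
step 1: x̄ = F·x = [497/503, 1635/503]
step 1: P̄ = F·P·Fᵀ + Q = [2794/503 7722/503; 7722/503 130081/503]
step 1: y = z − H·x̄ = [-5396/503]
step 1: S = H·P̄·Hᵀ + R = [1276581/503]
step 1: K = P̄·Hᵀ·S⁻¹ = [28754/1276581; 135229/425527]
step 1: x' = x̄ + K·y = [952891/1276581, -67513/425527]
step 1: P' = (I − K·H)·P̄ = [5447266/1276581 -1197724/425527; -1197724/425527 978788/425527]

step 0: x' = [521/503, -24/503], P' = [5026/503 -3348/503; -3348/503 2452/503]
step 1: x' = [952891/1276581, -67513/425527], P' = [5447266/1276581 -1197724/425527; -1197724/425527 978788/425527]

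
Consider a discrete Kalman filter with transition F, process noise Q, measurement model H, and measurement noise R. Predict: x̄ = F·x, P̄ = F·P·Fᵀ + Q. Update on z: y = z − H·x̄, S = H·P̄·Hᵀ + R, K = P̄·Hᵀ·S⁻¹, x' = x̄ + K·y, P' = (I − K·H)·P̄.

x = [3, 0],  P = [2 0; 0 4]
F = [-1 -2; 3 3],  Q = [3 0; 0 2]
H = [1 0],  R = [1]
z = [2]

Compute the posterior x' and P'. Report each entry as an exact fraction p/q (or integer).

x' = [39/22, 24/11]
P' = [21/22 -15/11; -15/11 166/11]

x̄ = F·x = [-3, 9]
P̄ = F·P·Fᵀ + Q = [21 -30; -30 56]
y = z − H·x̄ = [5]
S = H·P̄·Hᵀ + R = [22]
K = P̄·Hᵀ·S⁻¹ = [21/22; -15/11]
x' = x̄ + K·y = [39/22, 24/11]
P' = (I − K·H)·P̄ = [21/22 -15/11; -15/11 166/11]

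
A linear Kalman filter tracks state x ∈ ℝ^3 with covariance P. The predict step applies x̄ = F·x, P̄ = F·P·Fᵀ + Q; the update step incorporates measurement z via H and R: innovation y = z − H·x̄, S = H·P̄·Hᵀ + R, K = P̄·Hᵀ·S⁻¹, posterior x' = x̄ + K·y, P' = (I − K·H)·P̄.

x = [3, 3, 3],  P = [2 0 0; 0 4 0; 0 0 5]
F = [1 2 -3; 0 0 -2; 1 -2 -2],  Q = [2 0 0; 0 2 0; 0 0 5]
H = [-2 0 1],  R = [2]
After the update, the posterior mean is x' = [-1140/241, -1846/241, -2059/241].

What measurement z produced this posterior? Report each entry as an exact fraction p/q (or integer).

z = [1]

x̄ = F·x = [0, -6, -9]
P̄ = F·P·Fᵀ + Q = [65 30 16; 30 22 20; 16 20 43]
S = H·P̄·Hᵀ + R = [241]
K = P̄·Hᵀ·S⁻¹ = [-114/241; -40/241; 11/241]
x' − x̄ = [-1140/241, -400/241, 110/241] = K·y
y = (KᵀK)⁻¹·Kᵀ·(x' − x̄) = [10]
z = y + H·x̄ = [10] + [-9] = [1]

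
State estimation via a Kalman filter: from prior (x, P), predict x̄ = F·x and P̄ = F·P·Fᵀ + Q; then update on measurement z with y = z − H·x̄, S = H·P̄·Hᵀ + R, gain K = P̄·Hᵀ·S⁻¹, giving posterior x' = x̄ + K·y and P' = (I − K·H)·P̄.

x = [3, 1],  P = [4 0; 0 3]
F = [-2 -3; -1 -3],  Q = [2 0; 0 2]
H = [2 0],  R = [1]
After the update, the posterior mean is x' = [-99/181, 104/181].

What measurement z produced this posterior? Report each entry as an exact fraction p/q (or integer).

z = [-1]

x̄ = F·x = [-9, -6]
P̄ = F·P·Fᵀ + Q = [45 35; 35 33]
S = H·P̄·Hᵀ + R = [181]
K = P̄·Hᵀ·S⁻¹ = [90/181; 70/181]
x' − x̄ = [1530/181, 1190/181] = K·y
y = (KᵀK)⁻¹·Kᵀ·(x' − x̄) = [17]
z = y + H·x̄ = [17] + [-18] = [-1]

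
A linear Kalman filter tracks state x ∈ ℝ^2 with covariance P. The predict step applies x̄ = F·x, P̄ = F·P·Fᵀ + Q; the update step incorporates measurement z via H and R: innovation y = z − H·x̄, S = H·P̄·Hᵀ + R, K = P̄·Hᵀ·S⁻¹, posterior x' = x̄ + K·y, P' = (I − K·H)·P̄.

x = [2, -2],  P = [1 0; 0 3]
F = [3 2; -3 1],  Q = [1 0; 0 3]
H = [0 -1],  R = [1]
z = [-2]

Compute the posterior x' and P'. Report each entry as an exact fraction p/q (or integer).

x' = [1/8, 11/8]
P' = [343/16 -3/16; -3/16 15/16]

x̄ = F·x = [2, -8]
P̄ = F·P·Fᵀ + Q = [22 -3; -3 15]
y = z − H·x̄ = [-10]
S = H·P̄·Hᵀ + R = [16]
K = P̄·Hᵀ·S⁻¹ = [3/16; -15/16]
x' = x̄ + K·y = [1/8, 11/8]
P' = (I − K·H)·P̄ = [343/16 -3/16; -3/16 15/16]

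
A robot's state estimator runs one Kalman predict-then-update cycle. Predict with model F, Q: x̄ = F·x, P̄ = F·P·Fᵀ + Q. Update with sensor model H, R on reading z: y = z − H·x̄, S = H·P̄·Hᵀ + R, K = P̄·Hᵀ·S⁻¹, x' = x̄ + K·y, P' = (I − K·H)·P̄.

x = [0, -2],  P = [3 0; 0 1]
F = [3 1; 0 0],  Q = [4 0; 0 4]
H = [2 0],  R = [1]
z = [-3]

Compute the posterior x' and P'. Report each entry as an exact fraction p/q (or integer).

x' = [-194/129, 0]
P' = [32/129 0; 0 4]

x̄ = F·x = [-2, 0]
P̄ = F·P·Fᵀ + Q = [32 0; 0 4]
y = z − H·x̄ = [1]
S = H·P̄·Hᵀ + R = [129]
K = P̄·Hᵀ·S⁻¹ = [64/129; 0]
x' = x̄ + K·y = [-194/129, 0]
P' = (I − K·H)·P̄ = [32/129 0; 0 4]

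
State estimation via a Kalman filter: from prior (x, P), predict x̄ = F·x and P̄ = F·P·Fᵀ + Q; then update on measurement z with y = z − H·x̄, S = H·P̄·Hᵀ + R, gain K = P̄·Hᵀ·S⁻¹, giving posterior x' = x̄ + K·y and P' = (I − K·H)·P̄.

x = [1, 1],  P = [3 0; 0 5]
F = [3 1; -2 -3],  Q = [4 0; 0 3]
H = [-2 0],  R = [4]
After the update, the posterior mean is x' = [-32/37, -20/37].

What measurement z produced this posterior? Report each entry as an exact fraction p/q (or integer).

x̄ = F·x = [4, -5]
P̄ = F·P·Fᵀ + Q = [36 -33; -33 60]
S = H·P̄·Hᵀ + R = [148]
K = P̄·Hᵀ·S⁻¹ = [-18/37; 33/74]
x' − x̄ = [-180/37, 165/37] = K·y
y = (KᵀK)⁻¹·Kᵀ·(x' − x̄) = [10]
z = y + H·x̄ = [10] + [-8] = [2]

z = [2]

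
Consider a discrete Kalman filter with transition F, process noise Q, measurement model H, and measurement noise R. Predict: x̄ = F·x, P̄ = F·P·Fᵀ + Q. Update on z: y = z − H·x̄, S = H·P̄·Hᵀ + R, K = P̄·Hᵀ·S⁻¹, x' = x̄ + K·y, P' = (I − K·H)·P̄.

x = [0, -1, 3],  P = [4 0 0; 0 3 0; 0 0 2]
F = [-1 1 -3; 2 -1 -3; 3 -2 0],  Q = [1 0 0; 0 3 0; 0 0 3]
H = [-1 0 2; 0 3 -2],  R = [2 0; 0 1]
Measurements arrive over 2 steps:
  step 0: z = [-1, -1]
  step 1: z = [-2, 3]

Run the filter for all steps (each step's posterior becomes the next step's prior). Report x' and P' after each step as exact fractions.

step 0: x̄ = F·x = [-10, -8, 2]
step 0: P̄ = F·P·Fᵀ + Q = [26 7 -18; 7 40 30; -18 30 51]
step 0: y = z − H·x̄ = [-15, 27]
step 0: S = H·P̄·Hᵀ + R = [304 -81; -81 205]
step 0: K = P̄·Hᵀ·S⁻¹ = [-8093/55759 12306/55759; 425/1507 609/1507; 2148/5069 552/5069]
step 0: x' = x̄ + K·y = [-2809/1507, -1988/1507, -194/137]
step 0: P' = (I − K·H)·P̄ = [246526/55759 2186/1507 10470/5069; 2186/1507 1215/1507 138/137; 10470/5069 138/137 7383/5069]
step 1: x̄ = F·x = [7223/1507, 252/137, -4451/1507]
step 1: P̄ = F·P·Fᵀ + Q = [1270417/55759 8186/5069 -1124612/55759; 8186/5069 50971/5069 27578/5069; -1124612/55759 27578/5069 1595247/55759]
step 1: y = z − H·x̄ = [13111/1507, -12697/1507]
step 1: S = H·P̄·Hᵀ + R = [12261371/55759 -7080202/55759; -7080202/55759 7842580/55759]
step 1: K = P̄·Hᵀ·S⁻¹ = [-21892148/103193033 26771745/206386066; 104606953/412772132 302069823/825544264; 39670120/103193033 5807911/103193033]
step 1: x' = x̄ + K·y = [382713871/206386066, 793650749/825544264, -8586790/103193033]
step 1: P' = (I − K·H)·P̄ = [364458172/103193033 222706499/206386066 160336938/103193033; 222706499/206386066 537107877/825544264 81828363/103193033; 160336938/103193033 81828363/103193033 119838589/103193033]

step 0: x' = [-2809/1507, -1988/1507, -194/137], P' = [246526/55759 2186/1507 10470/5069; 2186/1507 1215/1507 138/137; 10470/5069 138/137 7383/5069]
step 1: x' = [382713871/206386066, 793650749/825544264, -8586790/103193033], P' = [364458172/103193033 222706499/206386066 160336938/103193033; 222706499/206386066 537107877/825544264 81828363/103193033; 160336938/103193033 81828363/103193033 119838589/103193033]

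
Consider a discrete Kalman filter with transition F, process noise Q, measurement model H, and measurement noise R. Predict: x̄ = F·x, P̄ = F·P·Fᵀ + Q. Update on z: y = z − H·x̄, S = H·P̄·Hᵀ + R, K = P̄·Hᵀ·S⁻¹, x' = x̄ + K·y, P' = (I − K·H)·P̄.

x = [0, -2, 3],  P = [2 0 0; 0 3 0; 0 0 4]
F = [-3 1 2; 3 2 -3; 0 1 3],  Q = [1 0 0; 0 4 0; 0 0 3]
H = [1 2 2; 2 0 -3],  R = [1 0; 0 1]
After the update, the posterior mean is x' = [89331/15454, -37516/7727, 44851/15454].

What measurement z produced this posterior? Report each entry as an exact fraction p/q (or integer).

z = [2, 3]

x̄ = F·x = [4, -13, 7]
P̄ = F·P·Fᵀ + Q = [38 -36 27; -36 70 -30; 27 -30 42]
S = H·P̄·Hᵀ + R = [211 -113; -113 207]
K = P̄·Hᵀ·S⁻¹ = [3575/30908 1205/30908; 5571/15454 4385/15454; 2421/30908 -9429/30908]
x' − x̄ = [27515/15454, 62935/7727, -63327/15454] = K·y
y = (KᵀK)⁻¹·Kᵀ·(x' − x̄) = [10, 16]
z = y + H·x̄ = [10, 16] + [-8, -13] = [2, 3]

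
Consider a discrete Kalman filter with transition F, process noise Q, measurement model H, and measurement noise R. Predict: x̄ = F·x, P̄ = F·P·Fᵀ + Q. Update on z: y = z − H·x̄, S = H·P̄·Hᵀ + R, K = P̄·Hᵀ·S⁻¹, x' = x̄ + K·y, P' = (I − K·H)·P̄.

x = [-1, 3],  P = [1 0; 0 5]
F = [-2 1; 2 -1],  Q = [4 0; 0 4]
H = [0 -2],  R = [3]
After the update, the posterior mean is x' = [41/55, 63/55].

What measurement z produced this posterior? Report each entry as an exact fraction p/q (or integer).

x̄ = F·x = [5, -5]
P̄ = F·P·Fᵀ + Q = [13 -9; -9 13]
S = H·P̄·Hᵀ + R = [55]
K = P̄·Hᵀ·S⁻¹ = [18/55; -26/55]
x' − x̄ = [-234/55, 338/55] = K·y
y = (KᵀK)⁻¹·Kᵀ·(x' − x̄) = [-13]
z = y + H·x̄ = [-13] + [10] = [-3]

z = [-3]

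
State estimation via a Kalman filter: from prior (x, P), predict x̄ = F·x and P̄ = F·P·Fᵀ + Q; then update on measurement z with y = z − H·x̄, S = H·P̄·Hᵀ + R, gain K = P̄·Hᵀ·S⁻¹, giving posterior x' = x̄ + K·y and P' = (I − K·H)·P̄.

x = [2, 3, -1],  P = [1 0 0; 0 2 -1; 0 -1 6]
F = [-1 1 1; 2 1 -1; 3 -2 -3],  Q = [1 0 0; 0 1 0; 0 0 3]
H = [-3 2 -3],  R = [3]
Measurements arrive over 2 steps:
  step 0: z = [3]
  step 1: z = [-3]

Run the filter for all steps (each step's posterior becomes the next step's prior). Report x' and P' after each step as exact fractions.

step 0: x' = [-32/51, 428/51, 265/51], P' = [72/17 -62/17 -116/17; -62/17 230/17 217/17; -116/17 217/17 270/17]
step 1: x' = [-111481/68595, 182204/22865, 541067/68595], P' = [135647/22865 -144804/22865 -237589/22865; -144804/22865 540618/22865 507273/22865; -237589/22865 507273/22865 590153/22865]

step 0: x̄ = F·x = [0, 8, 3]
step 0: P̄ = F·P·Fᵀ + Q = [8 -6 -20; -6 15 21; -20 21 62]
step 0: y = z − H·x̄ = [-4]
step 0: S = H·P̄·Hᵀ + R = [153]
step 0: K = P̄·Hᵀ·S⁻¹ = [8/51; -5/51; -28/51]
step 0: x' = x̄ + K·y = [-32/51, 428/51, 265/51]
step 0: P' = (I − K·H)·P̄ = [72/17 -62/17 -116/17; -62/17 230/17 217/17; -116/17 217/17 270/17]
step 1: x̄ = F·x = [725/51, 33/17, -1747/51]
step 1: P̄ = F·P·Fᵀ + Q = [1379/17 -594/17 -3577/17; -594/17 587/17 1671/17; -3577/17 1671/17 9485/17]
step 1: y = z − H·x̄ = [-67]
step 1: S = H·P̄·Hᵀ + R = [1345]
step 1: K = P̄·Hᵀ·S⁻¹ = [318/1345; -121/1345; -846/1345]
step 1: x' = x̄ + K·y = [-111481/68595, 182204/22865, 541067/68595]
step 1: P' = (I − K·H)·P̄ = [135647/22865 -144804/22865 -237589/22865; -144804/22865 540618/22865 507273/22865; -237589/22865 507273/22865 590153/22865]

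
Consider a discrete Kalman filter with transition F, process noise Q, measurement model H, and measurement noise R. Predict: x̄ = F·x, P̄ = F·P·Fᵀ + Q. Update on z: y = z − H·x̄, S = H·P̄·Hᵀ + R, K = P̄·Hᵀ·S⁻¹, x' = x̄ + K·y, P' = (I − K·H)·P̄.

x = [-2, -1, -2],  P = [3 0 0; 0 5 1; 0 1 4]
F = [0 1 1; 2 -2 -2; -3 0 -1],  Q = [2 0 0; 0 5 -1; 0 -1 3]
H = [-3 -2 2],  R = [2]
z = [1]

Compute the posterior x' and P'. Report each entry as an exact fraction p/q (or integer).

x' = [-1001/367, 2214/367, 916/367]
P' = [4746/367 -8444/367 -1330/367; -8444/367 16911/367 4171/367; -1330/367 4171/367 2277/367]

x̄ = F·x = [-3, 2, 8]
P̄ = F·P·Fᵀ + Q = [13 -22 -5; -22 61 -9; -5 -9 34]
y = z − H·x̄ = [-20]
S = H·P̄·Hᵀ + R = [367]
K = P̄·Hᵀ·S⁻¹ = [-5/367; -74/367; 101/367]
x' = x̄ + K·y = [-1001/367, 2214/367, 916/367]
P' = (I − K·H)·P̄ = [4746/367 -8444/367 -1330/367; -8444/367 16911/367 4171/367; -1330/367 4171/367 2277/367]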